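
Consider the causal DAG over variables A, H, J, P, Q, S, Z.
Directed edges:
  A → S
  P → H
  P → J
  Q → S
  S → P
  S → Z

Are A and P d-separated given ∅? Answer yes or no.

Bayes-Ball from A | ∅ reaches {H,J,P,S,Z}.
P ∈ reach(A|∅) ⇒ A ⊥̸ P | ∅.

No — A and P are d-connected given ∅.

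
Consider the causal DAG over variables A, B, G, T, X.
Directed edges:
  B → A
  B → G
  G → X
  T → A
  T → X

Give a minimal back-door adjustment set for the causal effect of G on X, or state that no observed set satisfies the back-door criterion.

G→X: minimal back-door set ∅.

desc(G)\{G}={X}; candidates ⊆ {A,B,T}.
∅: G⊥X given ∅ in G with G→· removed — back-door holds.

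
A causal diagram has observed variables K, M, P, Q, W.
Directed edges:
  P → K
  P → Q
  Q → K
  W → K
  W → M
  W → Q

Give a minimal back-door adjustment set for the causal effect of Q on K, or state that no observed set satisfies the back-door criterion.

desc(Q)\{Q}={K}; candidates ⊆ {M,P,W}.
size 0: {}; under {} Q still reaches {K,M,P,W} ∋ K.
size 1: {M}, {P}, {W}; under {M} Q still reaches {K,P,W} ∋ K.
{P,W}: Q⊥K given {P,W} in G with Q→· removed — back-door holds.

Q→K: minimal back-door set {P, W}.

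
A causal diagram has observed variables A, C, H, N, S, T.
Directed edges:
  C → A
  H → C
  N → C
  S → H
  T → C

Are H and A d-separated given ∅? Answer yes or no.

No — H and A are d-connected given ∅.

Bayes-Ball from H | ∅ reaches {A,C,S}.
A ∈ reach(H|∅) ⇒ H ⊥̸ A | ∅.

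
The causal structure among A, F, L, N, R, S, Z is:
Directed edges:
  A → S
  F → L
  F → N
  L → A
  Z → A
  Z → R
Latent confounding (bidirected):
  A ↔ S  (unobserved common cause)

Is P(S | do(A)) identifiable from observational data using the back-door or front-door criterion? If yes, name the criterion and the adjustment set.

desc(A)\{A}={S}; candidates ⊆ {F,L,N,R,Z}.
A↔S: latent back-door arc(s) into A.
size 0: {}; under {} A still reaches {F,L,N,R,S,Z} ∋ S.
size 1: {F}, {L}, {N} …(+2); under {F} A still reaches {L,R,S,Z} ∋ S.
size 2: {F,L}, {F,N}, {F,R} …(+7); under {F,L} A still reaches {R,S,Z} ∋ S.
A↔S cannot be blocked by any observed set — no back-door set.
No mediator lies on a directed A→…→S path.
Neither criterion identifies P(S|do(A)) in this graph.

P(S|do(A)): not identifiable (no BD/FD set).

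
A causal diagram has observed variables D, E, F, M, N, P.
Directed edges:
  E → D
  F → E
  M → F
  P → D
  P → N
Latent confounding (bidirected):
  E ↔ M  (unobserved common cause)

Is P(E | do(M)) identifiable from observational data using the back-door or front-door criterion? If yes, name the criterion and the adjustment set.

P(E|do(M)): frontdoor, adjust for {F}.

desc(M)\{M}={D,E,F}; candidates ⊆ {N,P}.
M↔E: latent back-door arc(s) into M.
size 0: {}; under {} M still reaches {D,E} ∋ E.
size 1: {N}, {P}; under {N} M still reaches {D,E} ∋ E.
size 2: {N,P}; under {N,P} M still reaches {D,E} ∋ E.
M↔E cannot be blocked by any observed set — no back-door set.
{F}: (i) intercepts every directed M→E path; (ii) no back-door M→{F}; (iii) {M} blocks every back-door {F}→E. Front-door holds.
P(E|do(M)) = Σ_{F} P(F|M) Σ_{M'} P(E|F,M')P(M').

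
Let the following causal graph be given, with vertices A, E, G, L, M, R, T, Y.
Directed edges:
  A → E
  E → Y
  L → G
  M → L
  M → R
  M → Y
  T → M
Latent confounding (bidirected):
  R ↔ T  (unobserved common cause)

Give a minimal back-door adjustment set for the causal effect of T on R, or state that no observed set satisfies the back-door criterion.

T→R: no observed back-door set.

desc(T)\{T}={G,L,M,R,Y}; candidates ⊆ {A,E}.
T↔R: latent back-door arc(s) into T.
size 0: {}; under {} T still reaches {R} ∋ R.
size 1: {A}, {E}; under {A} T still reaches {R} ∋ R.
size 2: {A,E}; under {A,E} T still reaches {R} ∋ R.
T↔R cannot be blocked by any observed set — no back-door set.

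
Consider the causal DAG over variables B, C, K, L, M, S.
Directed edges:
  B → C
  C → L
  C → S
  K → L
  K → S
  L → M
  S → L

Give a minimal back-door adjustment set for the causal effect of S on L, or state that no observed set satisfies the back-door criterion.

desc(S)\{S}={L,M}; candidates ⊆ {B,C,K}.
size 0: {}; under {} S still reaches {B,C,K,L,M} ∋ L.
size 1: {B}, {C}, {K}; under {B} S still reaches {C,K,L,M} ∋ L.
{C,K}: S⊥L given {C,K} in G with S→· removed — back-door holds.

S→L: minimal back-door set {C, K}.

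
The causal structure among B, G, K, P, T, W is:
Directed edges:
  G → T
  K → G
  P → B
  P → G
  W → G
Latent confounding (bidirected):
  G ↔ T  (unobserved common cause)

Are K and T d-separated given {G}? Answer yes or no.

No — K and T are d-connected given {G}.

Bayes-Ball from K | {G} reaches {B,P,T,W}.
T ∈ reach(K|{G}) ⇒ K ⊥̸ T | {G}.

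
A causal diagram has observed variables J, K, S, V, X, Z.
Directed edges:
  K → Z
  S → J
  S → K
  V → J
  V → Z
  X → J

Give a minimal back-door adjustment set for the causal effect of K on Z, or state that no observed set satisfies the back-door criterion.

desc(K)\{K}={Z}; candidates ⊆ {J,S,V,X}.
∅: K⊥Z given ∅ in G with K→· removed — back-door holds.

K→Z: minimal back-door set ∅.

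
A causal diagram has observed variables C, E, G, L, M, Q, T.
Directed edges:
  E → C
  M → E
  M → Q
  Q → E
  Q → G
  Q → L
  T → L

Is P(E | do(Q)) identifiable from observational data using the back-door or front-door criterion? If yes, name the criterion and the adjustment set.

P(E|do(Q)): backdoor, adjust for {M}.

desc(Q)\{Q}={C,E,G,L}; candidates ⊆ {M,T}.
size 0: {}; under {} Q still reaches {C,E,M} ∋ E.
{M}: Q⊥E given {M} in G with Q→· removed — back-door holds.
P(E|do(Q)) = Σ_{M} P(E|Q,M)·P(M).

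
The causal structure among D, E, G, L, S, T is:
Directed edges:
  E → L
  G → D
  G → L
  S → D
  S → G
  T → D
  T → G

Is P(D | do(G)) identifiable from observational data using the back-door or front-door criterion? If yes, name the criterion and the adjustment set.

desc(G)\{G}={D,L}; candidates ⊆ {E,S,T}.
size 0: {}; under {} G still reaches {D,S,T} ∋ D.
size 1: {E}, {S}, {T}; under {E} G still reaches {D,S,T} ∋ D.
{S,T}: G⊥D given {S,T} in G with G→· removed — back-door holds.
P(D|do(G)) = Σ_{S,T} P(D|G,S,T)·P(S,T).

P(D|do(G)): backdoor, adjust for {S, T}.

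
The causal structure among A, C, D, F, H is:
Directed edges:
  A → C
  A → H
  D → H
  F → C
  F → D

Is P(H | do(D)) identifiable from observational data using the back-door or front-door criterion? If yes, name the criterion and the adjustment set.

desc(D)\{D}={H}; candidates ⊆ {A,C,F}.
∅: D⊥H given ∅ in G with D→· removed — back-door holds.
P(H|do(D)) = P(H|D) — no adjustment needed.

P(H|do(D)): backdoor, adjust for ∅.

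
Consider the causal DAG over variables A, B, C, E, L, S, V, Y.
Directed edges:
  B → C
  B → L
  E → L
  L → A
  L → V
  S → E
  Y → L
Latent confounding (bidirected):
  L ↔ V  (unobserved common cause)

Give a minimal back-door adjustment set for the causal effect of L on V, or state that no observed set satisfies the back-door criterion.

desc(L)\{L}={A,V}; candidates ⊆ {B,C,E,S,Y}.
L↔V: latent back-door arc(s) into L.
size 0: {}; under {} L still reaches {B,C,E,S,V,Y} ∋ V.
size 1: {B}, {C}, {E} …(+2); under {B} L still reaches {E,S,V,Y} ∋ V.
size 2: {B,C}, {B,E}, {B,S} …(+7); under {B,C} L still reaches {E,S,V,Y} ∋ V.
L↔V cannot be blocked by any observed set — no back-door set.

L→V: no observed back-door set.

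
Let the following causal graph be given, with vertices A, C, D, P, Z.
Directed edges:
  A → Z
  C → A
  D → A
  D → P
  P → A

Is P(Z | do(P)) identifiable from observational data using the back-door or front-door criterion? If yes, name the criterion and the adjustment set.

desc(P)\{P}={A,Z}; candidates ⊆ {C,D}.
size 0: {}; under {} P still reaches {A,D,Z} ∋ Z.
{D}: P⊥Z given {D} in G with P→· removed — back-door holds.
P(Z|do(P)) = Σ_{D} P(Z|P,D)·P(D).

P(Z|do(P)): backdoor, adjust for {D}.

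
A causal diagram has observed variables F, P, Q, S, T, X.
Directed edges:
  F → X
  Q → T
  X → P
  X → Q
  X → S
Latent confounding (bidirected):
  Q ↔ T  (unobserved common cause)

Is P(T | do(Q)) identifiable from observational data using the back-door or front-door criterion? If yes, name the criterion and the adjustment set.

P(T|do(Q)): not identifiable (no BD/FD set).

desc(Q)\{Q}={T}; candidates ⊆ {F,P,S,X}.
Q↔T: latent back-door arc(s) into Q.
size 0: {}; under {} Q still reaches {F,P,S,T,X} ∋ T.
size 1: {F}, {P}, {S} …(+1); under {F} Q still reaches {P,S,T,X} ∋ T.
size 2: {F,P}, {F,S}, {F,X} …(+3); under {F,P} Q still reaches {S,T,X} ∋ T.
Q↔T cannot be blocked by any observed set — no back-door set.
No mediator lies on a directed Q→…→T path.
Neither criterion identifies P(T|do(Q)) in this graph.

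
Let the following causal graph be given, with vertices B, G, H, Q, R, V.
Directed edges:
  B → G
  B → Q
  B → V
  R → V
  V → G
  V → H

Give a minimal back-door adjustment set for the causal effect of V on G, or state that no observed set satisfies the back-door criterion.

desc(V)\{V}={G,H}; candidates ⊆ {B,Q,R}.
size 0: {}; under {} V still reaches {B,G,Q,R} ∋ G.
{B}: V⊥G given {B} in G with V→· removed — back-door holds.

V→G: minimal back-door set {B}.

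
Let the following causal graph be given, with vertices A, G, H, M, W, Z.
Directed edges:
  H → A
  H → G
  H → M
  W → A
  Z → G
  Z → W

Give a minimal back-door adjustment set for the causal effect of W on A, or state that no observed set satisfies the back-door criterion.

W→A: minimal back-door set ∅.

desc(W)\{W}={A}; candidates ⊆ {G,H,M,Z}.
∅: W⊥A given ∅ in G with W→· removed — back-door holds.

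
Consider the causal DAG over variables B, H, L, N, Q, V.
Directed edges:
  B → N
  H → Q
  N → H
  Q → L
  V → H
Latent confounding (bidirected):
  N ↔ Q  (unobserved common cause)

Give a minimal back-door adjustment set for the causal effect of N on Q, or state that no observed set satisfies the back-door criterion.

desc(N)\{N}={H,L,Q}; candidates ⊆ {B,V}.
N↔Q: latent back-door arc(s) into N.
size 0: {}; under {} N still reaches {B,L,Q} ∋ Q.
size 1: {B}, {V}; under {B} N still reaches {L,Q} ∋ Q.
size 2: {B,V}; under {B,V} N still reaches {L,Q} ∋ Q.
N↔Q cannot be blocked by any observed set — no back-door set.

N→Q: no observed back-door set.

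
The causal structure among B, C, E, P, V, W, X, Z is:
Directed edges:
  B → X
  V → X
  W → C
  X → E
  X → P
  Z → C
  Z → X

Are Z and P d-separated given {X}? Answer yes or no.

Bayes-Ball from Z | {X} reaches {B,C,V}.
P ∉ reach(Z|{X}) ⇒ Z ⊥ P | {X}.

Yes — Z ⊥ P | {X}.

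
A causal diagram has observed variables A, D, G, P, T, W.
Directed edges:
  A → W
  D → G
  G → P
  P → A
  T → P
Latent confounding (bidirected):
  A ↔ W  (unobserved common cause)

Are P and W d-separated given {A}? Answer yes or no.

No — P and W are d-connected given {A}.

Bayes-Ball from P | {A} reaches {D,G,T,W}.
W ∈ reach(P|{A}) ⇒ P ⊥̸ W | {A}.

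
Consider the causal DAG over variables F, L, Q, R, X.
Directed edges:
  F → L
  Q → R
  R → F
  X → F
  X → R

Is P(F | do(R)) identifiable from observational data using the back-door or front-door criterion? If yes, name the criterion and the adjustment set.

P(F|do(R)): backdoor, adjust for {X}.

desc(R)\{R}={F,L}; candidates ⊆ {Q,X}.
size 0: {}; under {} R still reaches {F,L,Q,X} ∋ F.
{X}: R⊥F given {X} in G with R→· removed — back-door holds.
P(F|do(R)) = Σ_{X} P(F|R,X)·P(X).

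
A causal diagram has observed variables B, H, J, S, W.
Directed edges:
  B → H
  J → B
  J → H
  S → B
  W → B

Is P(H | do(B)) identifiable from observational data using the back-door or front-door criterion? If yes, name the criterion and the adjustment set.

desc(B)\{B}={H}; candidates ⊆ {J,S,W}.
size 0: {}; under {} B still reaches {H,J,S,W} ∋ H.
{J}: B⊥H given {J} in G with B→· removed — back-door holds.
P(H|do(B)) = Σ_{J} P(H|B,J)·P(J).

P(H|do(B)): backdoor, adjust for {J}.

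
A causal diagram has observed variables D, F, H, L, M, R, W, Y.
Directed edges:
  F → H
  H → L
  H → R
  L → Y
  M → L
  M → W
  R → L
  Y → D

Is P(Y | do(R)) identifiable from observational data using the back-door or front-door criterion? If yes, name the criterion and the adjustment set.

desc(R)\{R}={D,L,Y}; candidates ⊆ {F,H,M,W}.
size 0: {}; under {} R still reaches {D,F,H,L,Y} ∋ Y.
{H}: R⊥Y given {H} in G with R→· removed — back-door holds.
P(Y|do(R)) = Σ_{H} P(Y|R,H)·P(H).

P(Y|do(R)): backdoor, adjust for {H}.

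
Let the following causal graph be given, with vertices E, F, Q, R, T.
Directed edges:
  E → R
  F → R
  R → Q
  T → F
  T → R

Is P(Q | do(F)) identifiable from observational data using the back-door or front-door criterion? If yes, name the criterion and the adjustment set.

desc(F)\{F}={Q,R}; candidates ⊆ {E,T}.
size 0: {}; under {} F still reaches {Q,R,T} ∋ Q.
{T}: F⊥Q given {T} in G with F→· removed — back-door holds.
P(Q|do(F)) = Σ_{T} P(Q|F,T)·P(T).

P(Q|do(F)): backdoor, adjust for {T}.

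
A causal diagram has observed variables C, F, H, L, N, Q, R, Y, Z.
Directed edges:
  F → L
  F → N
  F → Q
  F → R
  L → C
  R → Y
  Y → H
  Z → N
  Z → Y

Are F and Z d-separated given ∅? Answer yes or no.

Bayes-Ball from F | ∅ reaches {C,H,L,N,Q,R,Y}.
Z ∉ reach(F|∅) ⇒ F ⊥ Z | ∅.

Yes — F ⊥ Z | ∅.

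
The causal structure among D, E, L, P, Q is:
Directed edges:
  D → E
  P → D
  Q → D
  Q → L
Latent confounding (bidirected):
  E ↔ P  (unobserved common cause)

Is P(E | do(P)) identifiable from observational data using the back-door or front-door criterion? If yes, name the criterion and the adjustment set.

P(E|do(P)): frontdoor, adjust for {D}.

desc(P)\{P}={D,E}; candidates ⊆ {L,Q}.
P↔E: latent back-door arc(s) into P.
size 0: {}; under {} P still reaches {E} ∋ E.
size 1: {L}, {Q}; under {L} P still reaches {E} ∋ E.
size 2: {L,Q}; under {L,Q} P still reaches {E} ∋ E.
P↔E cannot be blocked by any observed set — no back-door set.
{D}: (i) intercepts every directed P→E path; (ii) no back-door P→{D}; (iii) {P} blocks every back-door {D}→E. Front-door holds.
P(E|do(P)) = Σ_{D} P(D|P) Σ_{P'} P(E|D,P')P(P').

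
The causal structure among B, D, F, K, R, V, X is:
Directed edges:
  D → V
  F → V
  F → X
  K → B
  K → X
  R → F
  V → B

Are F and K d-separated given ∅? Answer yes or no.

Yes — F ⊥ K | ∅.

Bayes-Ball from F | ∅ reaches {B,R,V,X}.
K ∉ reach(F|∅) ⇒ F ⊥ K | ∅.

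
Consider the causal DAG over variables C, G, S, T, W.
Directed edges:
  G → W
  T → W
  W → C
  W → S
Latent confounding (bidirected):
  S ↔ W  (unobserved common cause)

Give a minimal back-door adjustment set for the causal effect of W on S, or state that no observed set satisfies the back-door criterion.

desc(W)\{W}={C,S}; candidates ⊆ {G,T}.
W↔S: latent back-door arc(s) into W.
size 0: {}; under {} W still reaches {G,S,T} ∋ S.
size 1: {G}, {T}; under {G} W still reaches {S,T} ∋ S.
size 2: {G,T}; under {G,T} W still reaches {S} ∋ S.
W↔S cannot be blocked by any observed set — no back-door set.

W→S: no observed back-door set.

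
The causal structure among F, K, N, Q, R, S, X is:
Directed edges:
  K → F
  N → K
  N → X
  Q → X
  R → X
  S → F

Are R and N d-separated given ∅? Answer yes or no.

Bayes-Ball from R | ∅ reaches {X}.
N ∉ reach(R|∅) ⇒ R ⊥ N | ∅.

Yes — R ⊥ N | ∅.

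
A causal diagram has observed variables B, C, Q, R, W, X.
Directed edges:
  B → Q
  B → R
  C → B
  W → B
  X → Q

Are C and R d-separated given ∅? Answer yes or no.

Bayes-Ball from C | ∅ reaches {B,Q,R}.
R ∈ reach(C|∅) ⇒ C ⊥̸ R | ∅.

No — C and R are d-connected given ∅.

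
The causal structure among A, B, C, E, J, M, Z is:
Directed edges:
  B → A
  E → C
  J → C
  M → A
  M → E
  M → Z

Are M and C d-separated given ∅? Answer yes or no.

No — M and C are d-connected given ∅.

Bayes-Ball from M | ∅ reaches {A,C,E,Z}.
C ∈ reach(M|∅) ⇒ M ⊥̸ C | ∅.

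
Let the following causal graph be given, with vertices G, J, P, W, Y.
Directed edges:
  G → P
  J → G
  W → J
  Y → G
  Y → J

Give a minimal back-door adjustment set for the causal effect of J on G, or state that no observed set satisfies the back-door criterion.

J→G: minimal back-door set {Y}.

desc(J)\{J}={G,P}; candidates ⊆ {W,Y}.
size 0: {}; under {} J still reaches {G,P,W,Y} ∋ G.
{Y}: J⊥G given {Y} in G with J→· removed — back-door holds.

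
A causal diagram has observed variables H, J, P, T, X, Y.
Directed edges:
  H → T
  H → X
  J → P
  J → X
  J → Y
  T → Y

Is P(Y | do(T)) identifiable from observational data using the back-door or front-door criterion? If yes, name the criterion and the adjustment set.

P(Y|do(T)): backdoor, adjust for ∅.

desc(T)\{T}={Y}; candidates ⊆ {H,J,P,X}.
∅: T⊥Y given ∅ in G with T→· removed — back-door holds.
P(Y|do(T)) = P(Y|T) — no adjustment needed.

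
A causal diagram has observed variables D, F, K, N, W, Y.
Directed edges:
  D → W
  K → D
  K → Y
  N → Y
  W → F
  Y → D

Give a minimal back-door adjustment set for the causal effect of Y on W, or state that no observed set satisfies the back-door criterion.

Y→W: minimal back-door set {K}.

desc(Y)\{Y}={D,F,W}; candidates ⊆ {K,N}.
size 0: {}; under {} Y still reaches {D,F,K,N,W} ∋ W.
{K}: Y⊥W given {K} in G with Y→· removed — back-door holds.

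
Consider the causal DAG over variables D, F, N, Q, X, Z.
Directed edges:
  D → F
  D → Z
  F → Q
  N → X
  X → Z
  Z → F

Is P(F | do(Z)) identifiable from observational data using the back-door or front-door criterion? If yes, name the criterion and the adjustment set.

P(F|do(Z)): backdoor, adjust for {D}.

desc(Z)\{Z}={F,Q}; candidates ⊆ {D,N,X}.
size 0: {}; under {} Z still reaches {D,F,N,Q,X} ∋ F.
{D}: Z⊥F given {D} in G with Z→· removed — back-door holds.
P(F|do(Z)) = Σ_{D} P(F|Z,D)·P(D).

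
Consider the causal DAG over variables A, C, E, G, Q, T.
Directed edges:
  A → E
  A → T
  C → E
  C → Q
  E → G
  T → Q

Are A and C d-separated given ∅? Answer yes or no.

Yes — A ⊥ C | ∅.

Bayes-Ball from A | ∅ reaches {E,G,Q,T}.
C ∉ reach(A|∅) ⇒ A ⊥ C | ∅.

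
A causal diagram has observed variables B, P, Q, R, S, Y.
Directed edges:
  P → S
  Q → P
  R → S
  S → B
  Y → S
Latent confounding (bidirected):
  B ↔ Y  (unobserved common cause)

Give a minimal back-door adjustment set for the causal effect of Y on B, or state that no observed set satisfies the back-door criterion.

Y→B: no observed back-door set.

desc(Y)\{Y}={B,S}; candidates ⊆ {P,Q,R}.
Y↔B: latent back-door arc(s) into Y.
size 0: {}; under {} Y still reaches {B} ∋ B.
size 1: {P}, {Q}, {R}; under {P} Y still reaches {B} ∋ B.
size 2: {P,Q}, {P,R}, {Q,R}; under {P,Q} Y still reaches {B} ∋ B.
Y↔B cannot be blocked by any observed set — no back-door set.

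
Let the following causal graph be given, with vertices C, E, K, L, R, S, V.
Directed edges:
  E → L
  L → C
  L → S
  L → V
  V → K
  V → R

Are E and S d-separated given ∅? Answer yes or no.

No — E and S are d-connected given ∅.

Bayes-Ball from E | ∅ reaches {C,K,L,R,S,V}.
S ∈ reach(E|∅) ⇒ E ⊥̸ S | ∅.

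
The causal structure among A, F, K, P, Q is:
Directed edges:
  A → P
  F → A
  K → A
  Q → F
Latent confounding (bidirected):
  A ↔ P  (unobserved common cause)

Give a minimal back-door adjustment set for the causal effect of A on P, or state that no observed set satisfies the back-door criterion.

A→P: no observed back-door set.

desc(A)\{A}={P}; candidates ⊆ {F,K,Q}.
A↔P: latent back-door arc(s) into A.
size 0: {}; under {} A still reaches {F,K,P,Q} ∋ P.
size 1: {F}, {K}, {Q}; under {F} A still reaches {K,P} ∋ P.
size 2: {F,K}, {F,Q}, {K,Q}; under {F,K} A still reaches {P} ∋ P.
A↔P cannot be blocked by any observed set — no back-door set.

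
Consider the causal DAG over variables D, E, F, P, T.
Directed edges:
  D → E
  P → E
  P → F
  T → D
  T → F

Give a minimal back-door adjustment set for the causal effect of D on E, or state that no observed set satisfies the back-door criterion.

D→E: minimal back-door set ∅.

desc(D)\{D}={E}; candidates ⊆ {F,P,T}.
∅: D⊥E given ∅ in G with D→· removed — back-door holds.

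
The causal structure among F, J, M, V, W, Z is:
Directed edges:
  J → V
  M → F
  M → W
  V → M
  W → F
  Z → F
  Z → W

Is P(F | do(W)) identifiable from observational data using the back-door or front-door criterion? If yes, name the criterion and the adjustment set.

P(F|do(W)): backdoor, adjust for {M, Z}.

desc(W)\{W}={F}; candidates ⊆ {J,M,V,Z}.
size 0: {}; under {} W still reaches {F,J,M,V,Z} ∋ F.
size 1: {J}, {M}, {V} …(+1); under {J} W still reaches {F,M,V,Z} ∋ F.
{M,Z}: W⊥F given {M,Z} in G with W→· removed — back-door holds.
P(F|do(W)) = Σ_{M,Z} P(F|W,M,Z)·P(M,Z).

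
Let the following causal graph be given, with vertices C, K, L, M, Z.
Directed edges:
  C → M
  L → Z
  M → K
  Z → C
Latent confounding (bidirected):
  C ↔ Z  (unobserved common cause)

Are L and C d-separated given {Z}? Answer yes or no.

Bayes-Ball from L | {Z} reaches {C,K,M}.
C ∈ reach(L|{Z}) ⇒ L ⊥̸ C | {Z}.

No — L and C are d-connected given {Z}.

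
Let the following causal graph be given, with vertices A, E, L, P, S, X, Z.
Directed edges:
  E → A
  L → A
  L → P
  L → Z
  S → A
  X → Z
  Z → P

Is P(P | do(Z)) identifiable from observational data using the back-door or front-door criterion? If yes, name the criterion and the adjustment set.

P(P|do(Z)): backdoor, adjust for {L}.

desc(Z)\{Z}={P}; candidates ⊆ {A,E,L,S,X}.
size 0: {}; under {} Z still reaches {A,L,P,X} ∋ P.
{L}: Z⊥P given {L} in G with Z→· removed — back-door holds.
P(P|do(Z)) = Σ_{L} P(P|Z,L)·P(L).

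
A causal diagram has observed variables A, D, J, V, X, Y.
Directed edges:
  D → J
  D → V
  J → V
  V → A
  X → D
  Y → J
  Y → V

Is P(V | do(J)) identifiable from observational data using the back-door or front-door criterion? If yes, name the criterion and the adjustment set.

desc(J)\{J}={A,V}; candidates ⊆ {D,X,Y}.
size 0: {}; under {} J still reaches {A,D,V,X,Y} ∋ V.
size 1: {D}, {X}, {Y}; under {D} J still reaches {A,V,Y} ∋ V.
{D,Y}: J⊥V given {D,Y} in G with J→· removed — back-door holds.
P(V|do(J)) = Σ_{D,Y} P(V|J,D,Y)·P(D,Y).

P(V|do(J)): backdoor, adjust for {D, Y}.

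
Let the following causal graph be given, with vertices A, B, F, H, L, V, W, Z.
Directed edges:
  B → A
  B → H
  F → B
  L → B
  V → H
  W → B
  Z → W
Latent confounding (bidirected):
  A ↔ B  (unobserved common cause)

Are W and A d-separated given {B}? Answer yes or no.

Bayes-Ball from W | {B} reaches {A,F,L,Z}.
A ∈ reach(W|{B}) ⇒ W ⊥̸ A | {B}.

No — W and A are d-connected given {B}.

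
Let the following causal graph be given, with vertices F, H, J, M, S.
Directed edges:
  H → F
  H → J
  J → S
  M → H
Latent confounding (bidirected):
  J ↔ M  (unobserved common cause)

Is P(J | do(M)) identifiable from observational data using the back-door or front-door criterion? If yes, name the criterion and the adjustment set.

desc(M)\{M}={F,H,J,S}; candidates ⊆ {—}.
M↔J: latent back-door arc(s) into M.
size 0: {}; under {} M still reaches {J,S} ∋ J.
M↔J cannot be blocked by any observed set — no back-door set.
{H}: (i) intercepts every directed M→J path; (ii) no back-door M→{H}; (iii) {M} blocks every back-door {H}→J. Front-door holds.
P(J|do(M)) = Σ_{H} P(H|M) Σ_{M'} P(J|H,M')P(M').

P(J|do(M)): frontdoor, adjust for {H}.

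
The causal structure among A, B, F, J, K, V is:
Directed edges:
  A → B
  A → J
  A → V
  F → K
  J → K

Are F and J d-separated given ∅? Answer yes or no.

Yes — F ⊥ J | ∅.

Bayes-Ball from F | ∅ reaches {K}.
J ∉ reach(F|∅) ⇒ F ⊥ J | ∅.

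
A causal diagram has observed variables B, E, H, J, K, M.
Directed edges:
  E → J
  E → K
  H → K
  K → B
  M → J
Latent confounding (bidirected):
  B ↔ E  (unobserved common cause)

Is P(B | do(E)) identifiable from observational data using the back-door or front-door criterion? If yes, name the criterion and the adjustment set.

P(B|do(E)): frontdoor, adjust for {K}.

desc(E)\{E}={B,J,K}; candidates ⊆ {H,M}.
E↔B: latent back-door arc(s) into E.
size 0: {}; under {} E still reaches {B} ∋ B.
size 1: {H}, {M}; under {H} E still reaches {B} ∋ B.
size 2: {H,M}; under {H,M} E still reaches {B} ∋ B.
E↔B cannot be blocked by any observed set — no back-door set.
{K}: (i) intercepts every directed E→B path; (ii) no back-door E→{K}; (iii) {E} blocks every back-door {K}→B. Front-door holds.
P(B|do(E)) = Σ_{K} P(K|E) Σ_{E'} P(B|K,E')P(E').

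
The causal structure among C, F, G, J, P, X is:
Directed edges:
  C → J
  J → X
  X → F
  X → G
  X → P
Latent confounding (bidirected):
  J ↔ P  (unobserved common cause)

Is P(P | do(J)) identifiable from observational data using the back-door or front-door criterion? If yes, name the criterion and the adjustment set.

desc(J)\{J}={F,G,P,X}; candidates ⊆ {C}.
J↔P: latent back-door arc(s) into J.
size 0: {}; under {} J still reaches {C,P} ∋ P.
size 1: {C}; under {C} J still reaches {P} ∋ P.
J↔P cannot be blocked by any observed set — no back-door set.
{X}: (i) intercepts every directed J→P path; (ii) no back-door J→{X}; (iii) {J} blocks every back-door {X}→P. Front-door holds.
P(P|do(J)) = Σ_{X} P(X|J) Σ_{J'} P(P|X,J')P(J').

P(P|do(J)): frontdoor, adjust for {X}.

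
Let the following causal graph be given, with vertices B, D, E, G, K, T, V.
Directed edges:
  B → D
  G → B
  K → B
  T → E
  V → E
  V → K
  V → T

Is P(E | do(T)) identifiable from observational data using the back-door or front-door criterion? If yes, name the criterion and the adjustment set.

desc(T)\{T}={E}; candidates ⊆ {B,D,G,K,V}.
size 0: {}; under {} T still reaches {B,D,E,K,V} ∋ E.
{V}: T⊥E given {V} in G with T→· removed — back-door holds.
P(E|do(T)) = Σ_{V} P(E|T,V)·P(V).

P(E|do(T)): backdoor, adjust for {V}.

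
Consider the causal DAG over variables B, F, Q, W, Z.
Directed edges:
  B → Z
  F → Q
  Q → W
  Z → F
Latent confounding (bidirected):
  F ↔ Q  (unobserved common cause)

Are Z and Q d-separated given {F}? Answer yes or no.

Bayes-Ball from Z | {F} reaches {B,Q,W}.
Q ∈ reach(Z|{F}) ⇒ Z ⊥̸ Q | {F}.

No — Z and Q are d-connected given {F}.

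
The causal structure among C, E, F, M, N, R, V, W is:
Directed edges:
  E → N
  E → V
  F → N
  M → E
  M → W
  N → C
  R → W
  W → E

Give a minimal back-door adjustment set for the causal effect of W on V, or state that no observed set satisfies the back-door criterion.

desc(W)\{W}={C,E,N,V}; candidates ⊆ {F,M,R}.
size 0: {}; under {} W still reaches {C,E,M,N,R,V} ∋ V.
{M}: W⊥V given {M} in G with W→· removed — back-door holds.

W→V: minimal back-door set {M}.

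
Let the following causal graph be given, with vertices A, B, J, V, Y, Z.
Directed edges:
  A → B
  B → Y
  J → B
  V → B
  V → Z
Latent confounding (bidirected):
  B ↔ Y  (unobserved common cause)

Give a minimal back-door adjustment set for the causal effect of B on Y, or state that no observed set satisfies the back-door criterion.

B→Y: no observed back-door set.

desc(B)\{B}={Y}; candidates ⊆ {A,J,V,Z}.
B↔Y: latent back-door arc(s) into B.
size 0: {}; under {} B still reaches {A,J,V,Y,Z} ∋ Y.
size 1: {A}, {J}, {V} …(+1); under {A} B still reaches {J,V,Y,Z} ∋ Y.
size 2: {A,J}, {A,V}, {A,Z} …(+3); under {A,J} B still reaches {V,Y,Z} ∋ Y.
B↔Y cannot be blocked by any observed set — no back-door set.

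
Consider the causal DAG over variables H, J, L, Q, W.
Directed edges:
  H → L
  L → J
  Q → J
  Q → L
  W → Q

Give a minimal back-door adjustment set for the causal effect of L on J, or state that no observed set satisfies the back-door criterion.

desc(L)\{L}={J}; candidates ⊆ {H,Q,W}.
size 0: {}; under {} L still reaches {H,J,Q,W} ∋ J.
{Q}: L⊥J given {Q} in G with L→· removed — back-door holds.

L→J: minimal back-door set {Q}.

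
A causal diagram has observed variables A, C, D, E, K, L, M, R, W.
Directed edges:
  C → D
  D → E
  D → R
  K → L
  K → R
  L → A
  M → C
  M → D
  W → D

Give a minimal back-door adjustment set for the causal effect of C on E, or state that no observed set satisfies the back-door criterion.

C→E: minimal back-door set {M}.

desc(C)\{C}={D,E,R}; candidates ⊆ {A,K,L,M,W}.
size 0: {}; under {} C still reaches {D,E,M,R} ∋ E.
{M}: C⊥E given {M} in G with C→· removed — back-door holds.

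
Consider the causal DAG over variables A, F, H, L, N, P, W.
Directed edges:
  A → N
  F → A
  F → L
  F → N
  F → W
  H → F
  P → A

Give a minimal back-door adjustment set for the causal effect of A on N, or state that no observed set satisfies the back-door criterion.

A→N: minimal back-door set {F}.

desc(A)\{A}={N}; candidates ⊆ {F,H,L,P,W}.
size 0: {}; under {} A still reaches {F,H,L,N,P,W} ∋ N.
{F}: A⊥N given {F} in G with A→· removed — back-door holds.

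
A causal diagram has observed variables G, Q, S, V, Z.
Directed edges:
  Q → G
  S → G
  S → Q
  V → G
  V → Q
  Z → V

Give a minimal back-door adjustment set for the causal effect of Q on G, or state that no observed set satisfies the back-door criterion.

Q→G: minimal back-door set {S, V}.

desc(Q)\{Q}={G}; candidates ⊆ {S,V,Z}.
size 0: {}; under {} Q still reaches {G,S,V,Z} ∋ G.
size 1: {S}, {V}, {Z}; under {S} Q still reaches {G,V,Z} ∋ G.
{S,V}: Q⊥G given {S,V} in G with Q→· removed — back-door holds.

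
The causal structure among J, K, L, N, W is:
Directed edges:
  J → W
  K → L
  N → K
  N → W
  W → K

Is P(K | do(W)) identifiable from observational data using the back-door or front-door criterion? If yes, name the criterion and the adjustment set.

P(K|do(W)): backdoor, adjust for {N}.

desc(W)\{W}={K,L}; candidates ⊆ {J,N}.
size 0: {}; under {} W still reaches {J,K,L,N} ∋ K.
{N}: W⊥K given {N} in G with W→· removed — back-door holds.
P(K|do(W)) = Σ_{N} P(K|W,N)·P(N).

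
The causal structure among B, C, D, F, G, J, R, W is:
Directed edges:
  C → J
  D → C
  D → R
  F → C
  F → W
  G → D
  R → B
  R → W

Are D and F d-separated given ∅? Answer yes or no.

Bayes-Ball from D | ∅ reaches {B,C,G,J,R,W}.
F ∉ reach(D|∅) ⇒ D ⊥ F | ∅.

Yes — D ⊥ F | ∅.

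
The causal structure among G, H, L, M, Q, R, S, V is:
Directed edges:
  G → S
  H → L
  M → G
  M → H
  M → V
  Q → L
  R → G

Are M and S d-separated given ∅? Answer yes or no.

No — M and S are d-connected given ∅.

Bayes-Ball from M | ∅ reaches {G,H,L,S,V}.
S ∈ reach(M|∅) ⇒ M ⊥̸ S | ∅.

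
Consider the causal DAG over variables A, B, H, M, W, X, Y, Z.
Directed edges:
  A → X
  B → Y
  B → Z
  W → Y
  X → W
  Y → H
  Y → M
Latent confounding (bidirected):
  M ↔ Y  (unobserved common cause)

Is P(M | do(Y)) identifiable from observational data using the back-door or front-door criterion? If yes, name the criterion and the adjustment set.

desc(Y)\{Y}={H,M}; candidates ⊆ {A,B,W,X,Z}.
Y↔M: latent back-door arc(s) into Y.
size 0: {}; under {} Y still reaches {A,B,M,W,X,Z} ∋ M.
size 1: {A}, {B}, {W} …(+2); under {A} Y still reaches {B,M,W,X,Z} ∋ M.
size 2: {A,B}, {A,W}, {A,X} …(+7); under {A,B} Y still reaches {M,W,X} ∋ M.
Y↔M cannot be blocked by any observed set — no back-door set.
No mediator lies on a directed Y→…→M path.
Neither criterion identifies P(M|do(Y)) in this graph.

P(M|do(Y)): not identifiable (no BD/FD set).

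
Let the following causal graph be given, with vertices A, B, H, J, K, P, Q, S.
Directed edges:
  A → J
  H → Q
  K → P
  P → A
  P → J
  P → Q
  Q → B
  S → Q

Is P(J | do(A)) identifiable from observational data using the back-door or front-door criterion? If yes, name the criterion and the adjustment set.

P(J|do(A)): backdoor, adjust for {P}.

desc(A)\{A}={J}; candidates ⊆ {B,H,K,P,Q,S}.
size 0: {}; under {} A still reaches {B,J,K,P,Q} ∋ J.
{P}: A⊥J given {P} in G with A→· removed — back-door holds.
P(J|do(A)) = Σ_{P} P(J|A,P)·P(P).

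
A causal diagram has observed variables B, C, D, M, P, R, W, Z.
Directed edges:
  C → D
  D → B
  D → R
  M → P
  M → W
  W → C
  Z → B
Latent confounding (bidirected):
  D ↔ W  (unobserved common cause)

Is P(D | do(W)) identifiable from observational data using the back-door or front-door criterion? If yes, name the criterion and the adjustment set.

P(D|do(W)): frontdoor, adjust for {C}.

desc(W)\{W}={B,C,D,R}; candidates ⊆ {M,P,Z}.
W↔D: latent back-door arc(s) into W.
size 0: {}; under {} W still reaches {B,D,M,P,R} ∋ D.
size 1: {M}, {P}, {Z}; under {M} W still reaches {B,D,R} ∋ D.
size 2: {M,P}, {M,Z}, {P,Z}; under {M,P} W still reaches {B,D,R} ∋ D.
W↔D cannot be blocked by any observed set — no back-door set.
{C}: (i) intercepts every directed W→D path; (ii) no back-door W→{C}; (iii) {W} blocks every back-door {C}→D. Front-door holds.
P(D|do(W)) = Σ_{C} P(C|W) Σ_{W'} P(D|C,W')P(W').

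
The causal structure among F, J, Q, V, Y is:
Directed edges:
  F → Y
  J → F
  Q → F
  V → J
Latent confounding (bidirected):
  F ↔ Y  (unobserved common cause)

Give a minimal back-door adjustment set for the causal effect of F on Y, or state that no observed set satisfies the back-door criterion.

F→Y: no observed back-door set.

desc(F)\{F}={Y}; candidates ⊆ {J,Q,V}.
F↔Y: latent back-door arc(s) into F.
size 0: {}; under {} F still reaches {J,Q,V,Y} ∋ Y.
size 1: {J}, {Q}, {V}; under {J} F still reaches {Q,Y} ∋ Y.
size 2: {J,Q}, {J,V}, {Q,V}; under {J,Q} F still reaches {Y} ∋ Y.
F↔Y cannot be blocked by any observed set — no back-door set.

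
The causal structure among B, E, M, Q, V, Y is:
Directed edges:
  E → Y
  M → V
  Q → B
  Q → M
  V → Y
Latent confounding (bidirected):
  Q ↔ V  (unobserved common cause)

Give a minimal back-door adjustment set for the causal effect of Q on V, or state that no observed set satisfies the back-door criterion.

Q→V: no observed back-door set.

desc(Q)\{Q}={B,M,V,Y}; candidates ⊆ {E}.
Q↔V: latent back-door arc(s) into Q.
size 0: {}; under {} Q still reaches {V,Y} ∋ V.
size 1: {E}; under {E} Q still reaches {V,Y} ∋ V.
Q↔V cannot be blocked by any observed set — no back-door set.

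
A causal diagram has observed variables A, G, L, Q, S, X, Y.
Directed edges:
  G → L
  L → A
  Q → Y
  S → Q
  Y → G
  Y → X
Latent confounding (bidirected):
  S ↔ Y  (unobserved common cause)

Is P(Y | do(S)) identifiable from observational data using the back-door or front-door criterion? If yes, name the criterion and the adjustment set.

P(Y|do(S)): frontdoor, adjust for {Q}.

desc(S)\{S}={A,G,L,Q,X,Y}; candidates ⊆ {—}.
S↔Y: latent back-door arc(s) into S.
size 0: {}; under {} S still reaches {A,G,L,X,Y} ∋ Y.
S↔Y cannot be blocked by any observed set — no back-door set.
{Q}: (i) intercepts every directed S→Y path; (ii) no back-door S→{Q}; (iii) {S} blocks every back-door {Q}→Y. Front-door holds.
P(Y|do(S)) = Σ_{Q} P(Q|S) Σ_{S'} P(Y|Q,S')P(S').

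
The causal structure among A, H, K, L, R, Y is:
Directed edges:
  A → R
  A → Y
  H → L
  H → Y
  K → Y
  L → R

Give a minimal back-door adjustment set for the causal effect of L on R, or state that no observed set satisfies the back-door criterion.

L→R: minimal back-door set ∅.

desc(L)\{L}={R}; candidates ⊆ {A,H,K,Y}.
∅: L⊥R given ∅ in G with L→· removed — back-door holds.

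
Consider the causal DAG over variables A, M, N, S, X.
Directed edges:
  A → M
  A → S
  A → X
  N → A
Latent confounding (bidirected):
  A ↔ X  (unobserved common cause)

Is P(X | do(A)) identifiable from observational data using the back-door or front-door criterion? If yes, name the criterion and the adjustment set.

P(X|do(A)): not identifiable (no BD/FD set).

desc(A)\{A}={M,S,X}; candidates ⊆ {N}.
A↔X: latent back-door arc(s) into A.
size 0: {}; under {} A still reaches {N,X} ∋ X.
size 1: {N}; under {N} A still reaches {X} ∋ X.
A↔X cannot be blocked by any observed set — no back-door set.
No mediator lies on a directed A→…→X path.
Neither criterion identifies P(X|do(A)) in this graph.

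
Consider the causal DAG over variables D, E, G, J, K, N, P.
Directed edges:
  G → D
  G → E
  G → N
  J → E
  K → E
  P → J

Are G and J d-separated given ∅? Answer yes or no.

Yes — G ⊥ J | ∅.

Bayes-Ball from G | ∅ reaches {D,E,N}.
J ∉ reach(G|∅) ⇒ G ⊥ J | ∅.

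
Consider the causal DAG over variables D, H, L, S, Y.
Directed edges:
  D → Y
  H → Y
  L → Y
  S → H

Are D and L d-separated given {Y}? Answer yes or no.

Bayes-Ball from D | {Y} reaches {H,L,S}.
L ∈ reach(D|{Y}) ⇒ D ⊥̸ L | {Y}.

No — D and L are d-connected given {Y}.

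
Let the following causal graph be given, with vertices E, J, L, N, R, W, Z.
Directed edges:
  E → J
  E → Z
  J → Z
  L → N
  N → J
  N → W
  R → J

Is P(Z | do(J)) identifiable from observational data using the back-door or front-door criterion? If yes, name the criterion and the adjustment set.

P(Z|do(J)): backdoor, adjust for {E}.

desc(J)\{J}={Z}; candidates ⊆ {E,L,N,R,W}.
size 0: {}; under {} J still reaches {E,L,N,R,W,Z} ∋ Z.
{E}: J⊥Z given {E} in G with J→· removed — back-door holds.
P(Z|do(J)) = Σ_{E} P(Z|J,E)·P(E).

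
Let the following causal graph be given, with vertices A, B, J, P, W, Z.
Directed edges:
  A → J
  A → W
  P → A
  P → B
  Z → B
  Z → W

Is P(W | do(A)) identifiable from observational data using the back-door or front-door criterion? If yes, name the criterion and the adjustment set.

desc(A)\{A}={J,W}; candidates ⊆ {B,P,Z}.
∅: A⊥W given ∅ in G with A→· removed — back-door holds.
P(W|do(A)) = P(W|A) — no adjustment needed.

P(W|do(A)): backdoor, adjust for ∅.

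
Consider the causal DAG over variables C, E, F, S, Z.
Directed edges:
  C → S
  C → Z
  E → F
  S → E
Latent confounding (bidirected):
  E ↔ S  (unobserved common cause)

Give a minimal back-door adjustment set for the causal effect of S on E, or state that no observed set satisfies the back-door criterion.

desc(S)\{S}={E,F}; candidates ⊆ {C,Z}.
S↔E: latent back-door arc(s) into S.
size 0: {}; under {} S still reaches {C,E,F,Z} ∋ E.
size 1: {C}, {Z}; under {C} S still reaches {E,F} ∋ E.
size 2: {C,Z}; under {C,Z} S still reaches {E,F} ∋ E.
S↔E cannot be blocked by any observed set — no back-door set.

S→E: no observed back-door set.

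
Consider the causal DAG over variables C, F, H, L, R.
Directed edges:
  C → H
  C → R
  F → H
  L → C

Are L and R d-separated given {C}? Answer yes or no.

Yes — L ⊥ R | {C}.

Bayes-Ball from L | {C} reaches ∅.
R ∉ reach(L|{C}) ⇒ L ⊥ R | {C}.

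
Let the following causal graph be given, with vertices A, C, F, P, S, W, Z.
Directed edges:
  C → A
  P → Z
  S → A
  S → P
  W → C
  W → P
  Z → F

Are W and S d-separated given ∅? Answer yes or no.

Yes — W ⊥ S | ∅.

Bayes-Ball from W | ∅ reaches {A,C,F,P,Z}.
S ∉ reach(W|∅) ⇒ W ⊥ S | ∅.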